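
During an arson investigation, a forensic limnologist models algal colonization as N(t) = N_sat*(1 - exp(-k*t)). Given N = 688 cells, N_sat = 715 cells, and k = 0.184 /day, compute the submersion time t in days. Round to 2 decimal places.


PMSI from diatom colonization curve:
N / N_sat = 688 / 715 = 0.962238
1 - N/N_sat = 0.037762
ln(1 - N/N_sat) = -3.276452
t = -ln(1 - N/N_sat) / k = -(-3.276452) / 0.184 = 17.81 days

17.81


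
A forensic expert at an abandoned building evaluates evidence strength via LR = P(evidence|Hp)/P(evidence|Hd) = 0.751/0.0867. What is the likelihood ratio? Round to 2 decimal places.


Likelihood ratio calculation:
LR = P(E|Hp) / P(E|Hd)
LR = 0.751 / 0.0867
LR = 8.66

8.66


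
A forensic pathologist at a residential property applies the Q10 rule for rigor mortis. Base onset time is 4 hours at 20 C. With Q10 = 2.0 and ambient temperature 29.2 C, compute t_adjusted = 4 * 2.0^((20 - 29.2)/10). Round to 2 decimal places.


Rigor mortis time adjustment:
Exponent = (T_ref - T_actual) / 10 = (20 - 29.2) / 10 = -0.92
Q10 factor = 2.0^-0.92 = 0.52851
t_adjusted = 4 * 0.52851 = 2.11 hours

2.11


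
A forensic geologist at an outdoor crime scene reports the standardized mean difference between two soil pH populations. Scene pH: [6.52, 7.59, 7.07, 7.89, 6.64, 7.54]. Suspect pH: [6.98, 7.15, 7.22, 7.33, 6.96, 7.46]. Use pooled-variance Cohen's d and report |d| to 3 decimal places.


Pooled-variance Cohen's d for soil pH comparison:
Scene mean = 43.25 / 6 = 7.208333
Suspect mean = 43.1 / 6 = 7.183333
Scene sample variance s_s^2 = 0.307257
Suspect sample variance s_c^2 = 0.038347
Pooled variance = ((n_s-1)*s_s^2 + (n_c-1)*s_c^2) / (n_s + n_c - 2) = 0.172802
Pooled SD = sqrt(0.172802) = 0.415695
Mean difference = 0.025
|d| = |0.025| / 0.415695 = 0.060

0.060


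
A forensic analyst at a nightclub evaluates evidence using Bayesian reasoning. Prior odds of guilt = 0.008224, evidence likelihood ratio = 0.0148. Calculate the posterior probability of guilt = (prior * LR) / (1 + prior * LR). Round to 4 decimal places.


Bayesian evidence evaluation:
Posterior odds = prior_odds * LR = 0.008224 * 0.0148 = 0.0001217152
Posterior probability = posterior_odds / (1 + posterior_odds)
= 0.0001217152 / (1 + 0.0001217152)
= 0.0001217152 / 1.0001217152
= 0.0001

0.0001


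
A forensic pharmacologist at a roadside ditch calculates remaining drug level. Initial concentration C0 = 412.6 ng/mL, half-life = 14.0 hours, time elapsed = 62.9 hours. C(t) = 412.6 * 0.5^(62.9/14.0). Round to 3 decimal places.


Drug concentration decay:
Number of half-lives = t / t_half = 62.9 / 14.0 = 4.492857
Decay factor = 0.5^4.492857 = 0.04441353
C(t) = 412.6 * 0.04441353 = 18.325 ng/mL

18.325


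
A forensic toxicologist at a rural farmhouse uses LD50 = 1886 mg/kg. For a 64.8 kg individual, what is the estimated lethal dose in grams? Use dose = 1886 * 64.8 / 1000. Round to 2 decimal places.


Lethal dose calculation:
Lethal dose = LD50 * body_weight / 1000
= 1886 * 64.8 / 1000
= 122212.8 / 1000
= 122.21 g

122.21


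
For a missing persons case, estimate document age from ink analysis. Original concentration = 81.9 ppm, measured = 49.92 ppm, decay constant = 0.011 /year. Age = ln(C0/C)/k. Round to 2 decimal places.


Document age estimation:
C0/C = 81.9 / 49.92 = 1.640625
ln(C0/C) = 0.495077
t = 0.495077 / 0.011 = 45.01 years

45.01


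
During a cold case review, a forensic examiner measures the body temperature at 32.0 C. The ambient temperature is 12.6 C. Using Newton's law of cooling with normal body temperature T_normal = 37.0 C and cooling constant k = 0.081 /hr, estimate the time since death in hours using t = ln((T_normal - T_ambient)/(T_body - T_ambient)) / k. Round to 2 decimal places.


Using Newton's law of cooling:
t = ln((T_normal - T_ambient) / (T_body - T_ambient)) / k
T_normal - T_ambient = 24.4
T_body - T_ambient = 19.4
Ratio = 1.257732
ln(ratio) = 0.22931
t = 0.22931 / 0.081 = 2.83 hours

2.83


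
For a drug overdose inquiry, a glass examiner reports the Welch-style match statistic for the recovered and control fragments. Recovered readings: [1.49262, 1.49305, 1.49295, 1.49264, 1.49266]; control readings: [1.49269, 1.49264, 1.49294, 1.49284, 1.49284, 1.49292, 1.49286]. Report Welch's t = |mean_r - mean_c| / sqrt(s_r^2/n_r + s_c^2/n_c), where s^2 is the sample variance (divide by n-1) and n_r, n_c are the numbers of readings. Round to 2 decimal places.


Welch's t-criterion for glass RI comparison:
Recovered mean = sum / n_r = 7.46392 / 5 = 1.492784
Control mean = sum / n_c = 10.44973 / 7 = 1.4928186
Recovered sample variance s_r^2 = 4.033e-08
Control sample variance s_c^2 = 1.2681e-08
Welch SE (unpooled) = sqrt(s_r^2/n_r + s_c^2/n_c) = sqrt(8.066e-09 + 1.81156e-09) = sqrt(9.87756e-09) = 9.93859e-05
|mean_r - mean_c| = 3.45714e-05
t = 3.45714e-05 / 9.93859e-05 = 0.35

0.35


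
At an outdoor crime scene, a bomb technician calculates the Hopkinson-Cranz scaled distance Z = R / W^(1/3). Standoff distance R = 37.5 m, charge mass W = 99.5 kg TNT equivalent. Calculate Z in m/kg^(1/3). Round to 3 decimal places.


Scaled distance calculation:
W^(1/3) = 99.5^(1/3) = 4.63384
Z = R / W^(1/3) = 37.5 / 4.63384
Z = 8.093 m/kg^(1/3)

8.093


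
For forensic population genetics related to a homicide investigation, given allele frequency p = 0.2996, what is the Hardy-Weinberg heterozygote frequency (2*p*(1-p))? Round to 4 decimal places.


Hardy-Weinberg heterozygote frequency:
q = 1 - p = 1 - 0.2996 = 0.7004
2pq = 2 * 0.2996 * 0.7004 = 0.4197

0.4197


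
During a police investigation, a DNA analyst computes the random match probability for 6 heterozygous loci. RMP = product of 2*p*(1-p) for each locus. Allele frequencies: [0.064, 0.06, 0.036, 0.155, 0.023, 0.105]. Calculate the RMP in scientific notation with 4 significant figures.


Computing RMP for 6 loci:
Locus 1: 2 * 0.064 * 0.936 = 0.119808
Locus 2: 2 * 0.06 * 0.94 = 0.1128
Locus 3: 2 * 0.036 * 0.964 = 0.069408
Locus 4: 2 * 0.155 * 0.845 = 0.26195
Locus 5: 2 * 0.023 * 0.977 = 0.044942
Locus 6: 2 * 0.105 * 0.895 = 0.18795
RMP = 2.075e-06

2.075e-06


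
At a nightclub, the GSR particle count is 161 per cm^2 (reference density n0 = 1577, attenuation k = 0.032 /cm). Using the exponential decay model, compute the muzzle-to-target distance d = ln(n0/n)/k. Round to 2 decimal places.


GSR distance calculation:
n0/n = 1577 / 161 = 9.795031
ln(n0/n) = 2.281875
d = 2.281875 / 0.032 = 71.31 cm

71.31


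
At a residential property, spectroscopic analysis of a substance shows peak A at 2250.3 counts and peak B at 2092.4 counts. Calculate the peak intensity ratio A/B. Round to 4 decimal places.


Spectral peak ratio:
Peak A = 2250.3 counts
Peak B = 2092.4 counts
Ratio = 2250.3 / 2092.4 = 1.0755

1.0755


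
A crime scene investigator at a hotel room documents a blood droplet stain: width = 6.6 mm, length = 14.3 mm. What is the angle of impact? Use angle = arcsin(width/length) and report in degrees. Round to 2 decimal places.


Blood spatter impact angle calculation:
width / length = 6.6 / 14.3 = 0.461538
angle = arcsin(0.461538)
angle = 27.49 degrees

27.49


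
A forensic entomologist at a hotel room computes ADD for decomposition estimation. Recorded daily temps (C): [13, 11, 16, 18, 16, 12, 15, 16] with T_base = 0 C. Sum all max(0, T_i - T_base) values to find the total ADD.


Computing ADD day by day:
Day 1: max(0, 13 - 0) = 13
Day 2: max(0, 11 - 0) = 11
Day 3: max(0, 16 - 0) = 16
Day 4: max(0, 18 - 0) = 18
Day 5: max(0, 16 - 0) = 16
Day 6: max(0, 12 - 0) = 12
Day 7: max(0, 15 - 0) = 15
Day 8: max(0, 16 - 0) = 16
Total ADD = 117

117


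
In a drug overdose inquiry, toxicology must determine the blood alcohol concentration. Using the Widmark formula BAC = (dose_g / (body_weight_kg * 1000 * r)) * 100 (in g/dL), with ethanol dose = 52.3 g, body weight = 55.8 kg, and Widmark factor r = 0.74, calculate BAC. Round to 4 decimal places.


Applying the Widmark formula:
BAC = (dose_g / (body_wt * 1000 * r)) * 100
Denominator = 55.8 * 1000 * 0.74 = 41292
BAC = (52.3 / 41292) * 100
BAC = 0.1267 g/dL

0.1267


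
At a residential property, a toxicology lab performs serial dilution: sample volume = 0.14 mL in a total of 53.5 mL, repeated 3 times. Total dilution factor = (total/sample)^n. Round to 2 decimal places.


Dilution factor calculation:
Single dilution = V_total / V_sample = 53.5 / 0.14 ≈ 382.142857
Number of dilutions = 3
Total DF = (53.5 / 0.14)^3 (full precision, rounded at the end) = 55805530.25

55805530.25


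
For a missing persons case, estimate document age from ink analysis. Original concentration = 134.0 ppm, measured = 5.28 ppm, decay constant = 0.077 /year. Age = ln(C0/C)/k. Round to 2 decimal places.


Document age estimation:
C0/C = 134.0 / 5.28 = 25.378788
ln(C0/C) = 3.233914
t = 3.233914 / 0.077 = 42.00 years

42.00


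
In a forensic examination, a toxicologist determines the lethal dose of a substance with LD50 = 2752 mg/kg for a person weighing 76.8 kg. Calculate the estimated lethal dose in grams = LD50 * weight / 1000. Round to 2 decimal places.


Lethal dose calculation:
Lethal dose = LD50 * body_weight / 1000
= 2752 * 76.8 / 1000
= 211353.6 / 1000
= 211.35 g

211.35


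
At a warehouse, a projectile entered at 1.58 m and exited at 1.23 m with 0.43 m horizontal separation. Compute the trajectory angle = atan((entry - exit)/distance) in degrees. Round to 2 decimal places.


Bullet trajectory angle:
Height difference = 1.58 - 1.23 = 0.35 m
angle = atan(0.35 / 0.43)
angle = atan(0.813953)
angle = 39.14 degrees

39.14


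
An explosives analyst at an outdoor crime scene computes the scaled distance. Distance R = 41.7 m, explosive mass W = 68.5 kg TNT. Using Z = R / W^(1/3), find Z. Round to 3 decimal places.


Scaled distance calculation:
W^(1/3) = 68.5^(1/3) = 4.091635
Z = R / W^(1/3) = 41.7 / 4.091635
Z = 10.192 m/kg^(1/3)

10.192


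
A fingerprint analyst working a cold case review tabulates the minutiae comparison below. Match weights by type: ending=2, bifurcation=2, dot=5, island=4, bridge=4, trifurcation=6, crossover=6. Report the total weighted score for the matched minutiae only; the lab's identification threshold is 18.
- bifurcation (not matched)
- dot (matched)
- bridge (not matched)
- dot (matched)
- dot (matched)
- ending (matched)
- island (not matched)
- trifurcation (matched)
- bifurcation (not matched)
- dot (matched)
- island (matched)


Weighted minutiae match score:
  bifurcation: not matched, +0
  dot: matched, +5 (running total 5)
  bridge: not matched, +0
  dot: matched, +5 (running total 10)
  dot: matched, +5 (running total 15)
  ending: matched, +2 (running total 17)
  island: not matched, +0
  trifurcation: matched, +6 (running total 23)
  bifurcation: not matched, +0
  dot: matched, +5 (running total 28)
  island: matched, +4 (running total 32)
Total score = 32
Threshold = 18; verdict = identification

32


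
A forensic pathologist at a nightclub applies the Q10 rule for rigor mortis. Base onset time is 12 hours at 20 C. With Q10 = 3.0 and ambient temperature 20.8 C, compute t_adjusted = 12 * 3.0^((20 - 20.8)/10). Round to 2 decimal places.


Rigor mortis time adjustment:
Exponent = (T_ref - T_actual) / 10 = (20 - 20.8) / 10 = -0.08
Q10 factor = 3.0^-0.08 = 0.91586
t_adjusted = 12 * 0.91586 = 10.99 hours

10.99


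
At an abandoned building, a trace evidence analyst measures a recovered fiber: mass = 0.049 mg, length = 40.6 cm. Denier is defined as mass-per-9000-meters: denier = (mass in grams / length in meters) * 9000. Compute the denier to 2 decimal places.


Denier calculation:
Mass in grams = 0.049 mg / 1000 = 0.000049 g
Length in meters = 40.6 cm / 100 = 0.406 m
Linear density = mass / length = 0.000049 / 0.406 = 0.00012069 g/m
Denier = (g/m) * 9000 = 0.00012069 * 9000 = 1.09

1.09


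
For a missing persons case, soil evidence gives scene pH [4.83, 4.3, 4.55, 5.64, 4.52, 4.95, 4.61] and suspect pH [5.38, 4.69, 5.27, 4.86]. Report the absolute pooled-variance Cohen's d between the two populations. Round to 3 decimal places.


Pooled-variance Cohen's d for soil pH comparison:
Scene mean = 33.4 / 7 = 4.771429
Suspect mean = 20.2 / 4 = 5.05
Scene sample variance s_s^2 = 0.191714
Suspect sample variance s_c^2 = 0.107667
Pooled variance = ((n_s-1)*s_s^2 + (n_c-1)*s_c^2) / (n_s + n_c - 2) = 0.163698
Pooled SD = sqrt(0.163698) = 0.404596
Mean difference = -0.278571
|d| = |-0.278571| / 0.404596 = 0.689

0.689


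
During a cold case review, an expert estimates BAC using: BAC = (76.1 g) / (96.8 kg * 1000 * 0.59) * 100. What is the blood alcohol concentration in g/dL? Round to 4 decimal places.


Applying the Widmark formula:
BAC = (dose_g / (body_wt * 1000 * r)) * 100
Denominator = 96.8 * 1000 * 0.59 = 57112
BAC = (76.1 / 57112) * 100
BAC = 0.1332 g/dL

0.1332


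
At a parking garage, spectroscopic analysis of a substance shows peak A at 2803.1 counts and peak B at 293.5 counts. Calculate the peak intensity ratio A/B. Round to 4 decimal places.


Spectral peak ratio:
Peak A = 2803.1 counts
Peak B = 293.5 counts
Ratio = 2803.1 / 293.5 = 9.5506

9.5506


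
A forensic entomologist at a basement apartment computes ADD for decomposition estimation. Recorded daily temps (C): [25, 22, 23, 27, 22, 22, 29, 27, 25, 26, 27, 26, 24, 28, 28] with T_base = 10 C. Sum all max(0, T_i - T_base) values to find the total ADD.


Computing ADD day by day:
Day 1: max(0, 25 - 10) = 15
Day 2: max(0, 22 - 10) = 12
Day 3: max(0, 23 - 10) = 13
Day 4: max(0, 27 - 10) = 17
Day 5: max(0, 22 - 10) = 12
Day 6: max(0, 22 - 10) = 12
Day 7: max(0, 29 - 10) = 19
Day 8: max(0, 27 - 10) = 17
Day 9: max(0, 25 - 10) = 15
Day 10: max(0, 26 - 10) = 16
Day 11: max(0, 27 - 10) = 17
Day 12: max(0, 26 - 10) = 16
Day 13: max(0, 24 - 10) = 14
Day 14: max(0, 28 - 10) = 18
Day 15: max(0, 28 - 10) = 18
Total ADD = 231

231


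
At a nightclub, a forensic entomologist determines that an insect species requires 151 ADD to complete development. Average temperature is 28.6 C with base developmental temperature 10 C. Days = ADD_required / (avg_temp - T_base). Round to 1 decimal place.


Insect development time:
Effective temperature = avg_temp - T_base = 28.6 - 10 = 18.6 C
Days = ADD / effective_temp = 151 / 18.6 = 8.1 days

8.1


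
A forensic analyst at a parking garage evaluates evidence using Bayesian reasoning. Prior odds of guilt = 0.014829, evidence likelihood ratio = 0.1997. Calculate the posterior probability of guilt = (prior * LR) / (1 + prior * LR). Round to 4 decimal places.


Bayesian evidence evaluation:
Posterior odds = prior_odds * LR = 0.014829 * 0.1997 = 0.002961351
Posterior probability = posterior_odds / (1 + posterior_odds)
= 0.002961351 / (1 + 0.002961351)
= 0.002961351 / 1.002961351
= 0.0030

0.0030


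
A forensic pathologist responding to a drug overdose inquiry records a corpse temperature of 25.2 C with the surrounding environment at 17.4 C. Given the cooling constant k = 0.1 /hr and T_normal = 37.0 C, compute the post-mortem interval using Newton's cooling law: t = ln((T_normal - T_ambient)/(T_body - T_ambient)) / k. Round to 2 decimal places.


Using Newton's law of cooling:
t = ln((T_normal - T_ambient) / (T_body - T_ambient)) / k
T_normal - T_ambient = 19.6
T_body - T_ambient = 7.8
Ratio = 2.512821
ln(ratio) = 0.921406
t = 0.921406 / 0.1 = 9.21 hours

9.21


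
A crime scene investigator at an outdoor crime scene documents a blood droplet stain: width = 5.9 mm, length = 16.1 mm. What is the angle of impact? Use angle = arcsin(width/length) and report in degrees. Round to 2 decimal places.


Blood spatter impact angle calculation:
width / length = 5.9 / 16.1 = 0.36646
angle = arcsin(0.36646)
angle = 21.50 degrees

21.50


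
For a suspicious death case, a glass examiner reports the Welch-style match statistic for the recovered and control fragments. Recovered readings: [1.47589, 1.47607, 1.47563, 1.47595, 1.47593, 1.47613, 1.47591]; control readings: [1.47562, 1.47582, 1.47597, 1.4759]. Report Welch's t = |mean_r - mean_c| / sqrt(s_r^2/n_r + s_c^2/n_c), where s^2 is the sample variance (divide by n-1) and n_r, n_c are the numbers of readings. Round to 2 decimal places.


Welch's t-criterion for glass RI comparison:
Recovered mean = sum / n_r = 10.33151 / 7 = 1.47593
Control mean = sum / n_c = 5.90331 / 4 = 1.4758275
Recovered sample variance s_r^2 = 2.53333e-08
Control sample variance s_c^2 = 2.28917e-08
Welch SE (unpooled) = sqrt(s_r^2/n_r + s_c^2/n_c) = sqrt(3.61905e-09 + 5.72292e-09) = sqrt(9.34197e-09) = 9.66539e-05
|mean_r - mean_c| = 0.0001025
t = 0.0001025 / 9.66539e-05 = 1.06

1.06


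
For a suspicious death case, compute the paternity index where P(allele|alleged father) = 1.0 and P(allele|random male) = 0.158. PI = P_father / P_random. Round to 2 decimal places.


Paternity Index calculation:
PI = P(allele|father) / P(allele|random)
PI = 1.0 / 0.158
PI = 6.33

6.33


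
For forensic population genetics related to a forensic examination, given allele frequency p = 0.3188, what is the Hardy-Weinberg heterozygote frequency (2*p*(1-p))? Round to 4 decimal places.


Hardy-Weinberg heterozygote frequency:
q = 1 - p = 1 - 0.3188 = 0.6812
2pq = 2 * 0.3188 * 0.6812 = 0.4343

0.4343


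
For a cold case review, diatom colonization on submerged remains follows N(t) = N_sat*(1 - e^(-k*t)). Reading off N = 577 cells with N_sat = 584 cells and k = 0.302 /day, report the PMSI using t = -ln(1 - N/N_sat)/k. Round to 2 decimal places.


PMSI from diatom colonization curve:
N / N_sat = 577 / 584 = 0.988014
1 - N/N_sat = 0.011986
ln(1 - N/N_sat) = -4.424016
t = -ln(1 - N/N_sat) / k = -(-4.424016) / 0.302 = 14.65 days

14.65


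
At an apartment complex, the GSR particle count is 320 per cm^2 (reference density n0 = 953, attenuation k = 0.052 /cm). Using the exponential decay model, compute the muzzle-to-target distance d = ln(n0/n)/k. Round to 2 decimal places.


GSR distance calculation:
n0/n = 953 / 320 = 2.978125
ln(n0/n) = 1.091294
d = 1.091294 / 0.052 = 20.99 cm

20.99


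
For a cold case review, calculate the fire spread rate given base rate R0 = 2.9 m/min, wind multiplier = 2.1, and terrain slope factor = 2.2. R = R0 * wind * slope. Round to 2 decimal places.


Fire spread rate calculation:
R = R0 * wind_factor * slope_factor
= 2.9 * 2.1 * 2.2
= 6.09 * 2.2
= 13.40 m/min

13.40


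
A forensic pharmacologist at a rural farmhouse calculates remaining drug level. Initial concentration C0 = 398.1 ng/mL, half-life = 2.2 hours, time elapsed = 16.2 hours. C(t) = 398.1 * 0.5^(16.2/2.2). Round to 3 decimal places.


Drug concentration decay:
Number of half-lives = t / t_half = 16.2 / 2.2 = 7.363636
Decay factor = 0.5^7.363636 = 0.0060719
C(t) = 398.1 * 0.0060719 = 2.417 ng/mL

2.417


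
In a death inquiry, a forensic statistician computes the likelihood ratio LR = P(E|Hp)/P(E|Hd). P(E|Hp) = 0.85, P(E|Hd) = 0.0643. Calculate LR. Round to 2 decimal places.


Likelihood ratio calculation:
LR = P(E|Hp) / P(E|Hd)
LR = 0.85 / 0.0643
LR = 13.22

13.22


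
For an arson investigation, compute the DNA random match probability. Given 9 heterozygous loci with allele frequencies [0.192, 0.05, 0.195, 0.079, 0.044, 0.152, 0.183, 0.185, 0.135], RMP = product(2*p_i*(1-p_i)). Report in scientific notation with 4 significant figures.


Computing RMP for 9 loci:
Locus 1: 2 * 0.192 * 0.808 = 0.310272
Locus 2: 2 * 0.05 * 0.95 = 0.095
Locus 3: 2 * 0.195 * 0.805 = 0.31395
Locus 4: 2 * 0.079 * 0.921 = 0.145518
Locus 5: 2 * 0.044 * 0.956 = 0.084128
Locus 6: 2 * 0.152 * 0.848 = 0.257792
Locus 7: 2 * 0.183 * 0.817 = 0.299022
Locus 8: 2 * 0.185 * 0.815 = 0.30155
Locus 9: 2 * 0.135 * 0.865 = 0.23355
RMP = 6.150e-07

6.150e-07


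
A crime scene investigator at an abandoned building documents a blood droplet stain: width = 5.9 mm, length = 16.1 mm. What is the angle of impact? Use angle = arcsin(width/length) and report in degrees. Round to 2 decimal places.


Blood spatter impact angle calculation:
width / length = 5.9 / 16.1 = 0.36646
angle = arcsin(0.36646)
angle = 21.50 degrees

21.50


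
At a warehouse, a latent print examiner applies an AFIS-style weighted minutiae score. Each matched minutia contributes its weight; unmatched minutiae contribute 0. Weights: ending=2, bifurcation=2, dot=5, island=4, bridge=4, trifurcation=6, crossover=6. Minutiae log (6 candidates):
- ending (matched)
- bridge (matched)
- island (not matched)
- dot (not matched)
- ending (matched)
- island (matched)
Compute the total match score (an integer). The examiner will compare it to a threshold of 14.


Weighted minutiae match score:
  ending: matched, +2 (running total 2)
  bridge: matched, +4 (running total 6)
  island: not matched, +0
  dot: not matched, +0
  ending: matched, +2 (running total 8)
  island: matched, +4 (running total 12)
Total score = 12
Threshold = 14; verdict = inconclusive

12


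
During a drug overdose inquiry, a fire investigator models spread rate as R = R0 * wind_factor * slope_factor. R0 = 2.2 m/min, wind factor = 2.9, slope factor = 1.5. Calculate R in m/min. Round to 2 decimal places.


Fire spread rate calculation:
R = R0 * wind_factor * slope_factor
= 2.2 * 2.9 * 1.5
= 6.38 * 1.5
= 9.57 m/min

9.57


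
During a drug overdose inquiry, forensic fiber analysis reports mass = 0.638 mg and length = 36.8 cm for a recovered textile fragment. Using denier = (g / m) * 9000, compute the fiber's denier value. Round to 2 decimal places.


Denier calculation:
Mass in grams = 0.638 mg / 1000 = 0.000638 g
Length in meters = 36.8 cm / 100 = 0.368 m
Linear density = mass / length = 0.000638 / 0.368 = 0.0017337 g/m
Denier = (g/m) * 9000 = 0.0017337 * 9000 = 15.60

15.60


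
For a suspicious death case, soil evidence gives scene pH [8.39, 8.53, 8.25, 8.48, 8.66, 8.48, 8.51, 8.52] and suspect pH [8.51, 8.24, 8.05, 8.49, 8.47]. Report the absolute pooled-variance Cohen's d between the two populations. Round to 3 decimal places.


Pooled-variance Cohen's d for soil pH comparison:
Scene mean = 67.82 / 8 = 8.4775
Suspect mean = 41.76 / 5 = 8.352
Scene sample variance s_s^2 = 0.01405
Suspect sample variance s_c^2 = 0.04042
Pooled variance = ((n_s-1)*s_s^2 + (n_c-1)*s_c^2) / (n_s + n_c - 2) = 0.023639
Pooled SD = sqrt(0.023639) = 0.15375
Mean difference = 0.1255
|d| = |0.1255| / 0.15375 = 0.816

0.816


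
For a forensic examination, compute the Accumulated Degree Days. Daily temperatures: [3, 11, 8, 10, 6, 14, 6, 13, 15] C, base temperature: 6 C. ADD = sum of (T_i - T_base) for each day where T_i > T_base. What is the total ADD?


Computing ADD day by day:
Day 1: max(0, 3 - 6) = 0
Day 2: max(0, 11 - 6) = 5
Day 3: max(0, 8 - 6) = 2
Day 4: max(0, 10 - 6) = 4
Day 5: max(0, 6 - 6) = 0
Day 6: max(0, 14 - 6) = 8
Day 7: max(0, 6 - 6) = 0
Day 8: max(0, 13 - 6) = 7
Day 9: max(0, 15 - 6) = 9
Total ADD = 35

35


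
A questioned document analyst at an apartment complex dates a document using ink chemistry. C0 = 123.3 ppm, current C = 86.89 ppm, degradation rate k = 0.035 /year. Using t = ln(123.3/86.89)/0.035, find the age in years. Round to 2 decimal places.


Document age estimation:
C0/C = 123.3 / 86.89 = 1.419036
ln(C0/C) = 0.349978
t = 0.349978 / 0.035 = 10.00 years

10.00


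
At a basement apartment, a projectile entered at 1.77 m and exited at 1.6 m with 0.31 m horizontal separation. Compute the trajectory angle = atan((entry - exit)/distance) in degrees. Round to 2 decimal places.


Bullet trajectory angle:
Height difference = 1.77 - 1.6 = 0.17 m
angle = atan(0.17 / 0.31)
angle = atan(0.548387)
angle = 28.74 degrees

28.74


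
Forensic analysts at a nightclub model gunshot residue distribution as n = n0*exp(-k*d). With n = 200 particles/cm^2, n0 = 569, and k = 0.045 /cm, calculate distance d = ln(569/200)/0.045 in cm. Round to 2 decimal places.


GSR distance calculation:
n0/n = 569 / 200 = 2.845
ln(n0/n) = 1.045563
d = 1.045563 / 0.045 = 23.23 cm

23.23


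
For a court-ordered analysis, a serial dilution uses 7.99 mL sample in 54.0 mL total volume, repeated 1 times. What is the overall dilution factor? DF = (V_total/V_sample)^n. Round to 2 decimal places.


Dilution factor calculation:
Single dilution = V_total / V_sample = 54.0 / 7.99 ≈ 6.758448
Number of dilutions = 1
Total DF = (54.0 / 7.99)^1 (full precision, rounded at the end) = 6.76

6.76


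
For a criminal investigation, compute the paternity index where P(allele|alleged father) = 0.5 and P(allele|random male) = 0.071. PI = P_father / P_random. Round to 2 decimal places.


Paternity Index calculation:
PI = P(allele|father) / P(allele|random)
PI = 0.5 / 0.071
PI = 7.04

7.04


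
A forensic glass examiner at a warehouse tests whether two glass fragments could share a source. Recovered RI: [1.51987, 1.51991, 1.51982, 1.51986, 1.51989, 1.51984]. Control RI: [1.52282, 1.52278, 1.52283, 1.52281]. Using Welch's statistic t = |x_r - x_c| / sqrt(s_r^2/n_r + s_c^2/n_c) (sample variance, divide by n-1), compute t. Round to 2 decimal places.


Welch's t-criterion for glass RI comparison:
Recovered mean = sum / n_r = 9.11919 / 6 = 1.519865
Control mean = sum / n_c = 6.09124 / 4 = 1.52281
Recovered sample variance s_r^2 = 1.07e-09
Control sample variance s_c^2 = 4.66667e-10
Welch SE (unpooled) = sqrt(s_r^2/n_r + s_c^2/n_c) = sqrt(1.78333e-10 + 1.16667e-10) = sqrt(2.95e-10) = 1.71756e-05
|mean_r - mean_c| = 0.002945
t = 0.002945 / 1.71756e-05 = 171.46

171.46


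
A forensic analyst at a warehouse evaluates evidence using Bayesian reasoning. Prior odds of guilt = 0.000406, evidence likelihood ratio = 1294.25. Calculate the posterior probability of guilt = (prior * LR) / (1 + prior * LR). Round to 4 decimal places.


Bayesian evidence evaluation:
Posterior odds = prior_odds * LR = 0.000406 * 1294.25 = 0.5254655
Posterior probability = posterior_odds / (1 + posterior_odds)
= 0.5254655 / (1 + 0.5254655)
= 0.5254655 / 1.5254655
= 0.3445

0.3445


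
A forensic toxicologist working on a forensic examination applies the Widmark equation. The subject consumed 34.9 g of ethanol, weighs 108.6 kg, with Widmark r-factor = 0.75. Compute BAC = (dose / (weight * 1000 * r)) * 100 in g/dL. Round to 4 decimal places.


Applying the Widmark formula:
BAC = (dose_g / (body_wt * 1000 * r)) * 100
Denominator = 108.6 * 1000 * 0.75 = 81450
BAC = (34.9 / 81450) * 100
BAC = 0.0428 g/dL

0.0428


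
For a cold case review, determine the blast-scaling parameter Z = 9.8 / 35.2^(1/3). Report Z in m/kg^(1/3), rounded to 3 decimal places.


Scaled distance calculation:
W^(1/3) = 35.2^(1/3) = 3.277285
Z = R / W^(1/3) = 9.8 / 3.277285
Z = 2.990 m/kg^(1/3)

2.990


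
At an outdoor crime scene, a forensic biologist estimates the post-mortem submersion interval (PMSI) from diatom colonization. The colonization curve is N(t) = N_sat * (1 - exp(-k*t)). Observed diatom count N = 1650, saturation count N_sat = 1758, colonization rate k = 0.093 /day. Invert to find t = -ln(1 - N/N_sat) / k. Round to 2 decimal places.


PMSI from diatom colonization curve:
N / N_sat = 1650 / 1758 = 0.938567
1 - N/N_sat = 0.061433
ln(1 - N/N_sat) = -2.789808
t = -ln(1 - N/N_sat) / k = -(-2.789808) / 0.093 = 30.00 days

30.00


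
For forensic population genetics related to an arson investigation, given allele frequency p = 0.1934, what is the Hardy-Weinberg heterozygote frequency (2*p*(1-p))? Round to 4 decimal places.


Hardy-Weinberg heterozygote frequency:
q = 1 - p = 1 - 0.1934 = 0.8066
2pq = 2 * 0.1934 * 0.8066 = 0.3120

0.3120


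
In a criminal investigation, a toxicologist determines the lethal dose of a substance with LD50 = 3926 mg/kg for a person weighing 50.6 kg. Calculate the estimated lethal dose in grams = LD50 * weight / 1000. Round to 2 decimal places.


Lethal dose calculation:
Lethal dose = LD50 * body_weight / 1000
= 3926 * 50.6 / 1000
= 198655.6 / 1000
= 198.66 g

198.66


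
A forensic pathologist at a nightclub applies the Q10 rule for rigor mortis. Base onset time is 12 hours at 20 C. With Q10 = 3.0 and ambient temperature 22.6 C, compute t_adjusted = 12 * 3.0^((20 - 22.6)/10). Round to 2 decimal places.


Rigor mortis time adjustment:
Exponent = (T_ref - T_actual) / 10 = (20 - 22.6) / 10 = -0.26
Q10 factor = 3.0^-0.26 = 0.75153
t_adjusted = 12 * 0.75153 = 9.02 hours

9.02


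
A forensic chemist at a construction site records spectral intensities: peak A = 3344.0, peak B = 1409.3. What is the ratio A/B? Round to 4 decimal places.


Spectral peak ratio:
Peak A = 3344.0 counts
Peak B = 1409.3 counts
Ratio = 3344.0 / 1409.3 = 2.3728

2.3728


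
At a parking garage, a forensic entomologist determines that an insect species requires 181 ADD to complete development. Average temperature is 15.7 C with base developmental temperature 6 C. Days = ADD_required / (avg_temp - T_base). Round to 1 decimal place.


Insect development time:
Effective temperature = avg_temp - T_base = 15.7 - 6 = 9.7 C
Days = ADD / effective_temp = 181 / 9.7 = 18.7 days

18.7


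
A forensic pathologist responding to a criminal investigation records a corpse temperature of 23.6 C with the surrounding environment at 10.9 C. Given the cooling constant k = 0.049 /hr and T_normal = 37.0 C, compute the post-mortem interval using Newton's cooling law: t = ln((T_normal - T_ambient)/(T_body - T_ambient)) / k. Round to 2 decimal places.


Using Newton's law of cooling:
t = ln((T_normal - T_ambient) / (T_body - T_ambient)) / k
T_normal - T_ambient = 26.1
T_body - T_ambient = 12.7
Ratio = 2.055118
ln(ratio) = 0.720333
t = 0.720333 / 0.049 = 14.70 hours

14.70


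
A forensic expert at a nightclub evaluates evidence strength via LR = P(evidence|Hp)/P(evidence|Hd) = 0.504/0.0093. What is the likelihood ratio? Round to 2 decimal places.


Likelihood ratio calculation:
LR = P(E|Hp) / P(E|Hd)
LR = 0.504 / 0.0093
LR = 54.19

54.19


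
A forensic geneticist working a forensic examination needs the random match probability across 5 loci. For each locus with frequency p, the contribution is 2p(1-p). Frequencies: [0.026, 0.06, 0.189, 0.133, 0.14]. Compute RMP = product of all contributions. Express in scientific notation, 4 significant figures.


Computing RMP for 5 loci:
Locus 1: 2 * 0.026 * 0.974 = 0.050648
Locus 2: 2 * 0.06 * 0.94 = 0.1128
Locus 3: 2 * 0.189 * 0.811 = 0.306558
Locus 4: 2 * 0.133 * 0.867 = 0.230622
Locus 5: 2 * 0.14 * 0.86 = 0.2408
RMP = 9.726e-05

9.726e-05


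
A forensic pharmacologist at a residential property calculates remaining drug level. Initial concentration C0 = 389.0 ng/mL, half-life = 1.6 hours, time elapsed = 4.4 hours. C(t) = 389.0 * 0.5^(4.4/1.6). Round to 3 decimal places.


Drug concentration decay:
Number of half-lives = t / t_half = 4.4 / 1.6 = 2.75
Decay factor = 0.5^2.75 = 0.14865089
C(t) = 389.0 * 0.14865089 = 57.825 ng/mL

57.825


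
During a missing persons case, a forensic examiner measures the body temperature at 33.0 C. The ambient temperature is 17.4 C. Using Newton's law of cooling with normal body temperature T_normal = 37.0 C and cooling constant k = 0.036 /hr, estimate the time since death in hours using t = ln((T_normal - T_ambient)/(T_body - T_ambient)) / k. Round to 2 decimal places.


Using Newton's law of cooling:
t = ln((T_normal - T_ambient) / (T_body - T_ambient)) / k
T_normal - T_ambient = 19.6
T_body - T_ambient = 15.6
Ratio = 1.25641
ln(ratio) = 0.228258
t = 0.228258 / 0.036 = 6.34 hours

6.34


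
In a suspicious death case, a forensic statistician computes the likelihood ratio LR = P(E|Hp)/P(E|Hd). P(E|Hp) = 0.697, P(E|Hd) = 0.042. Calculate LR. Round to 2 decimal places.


Likelihood ratio calculation:
LR = P(E|Hp) / P(E|Hd)
LR = 0.697 / 0.042
LR = 16.60

16.60


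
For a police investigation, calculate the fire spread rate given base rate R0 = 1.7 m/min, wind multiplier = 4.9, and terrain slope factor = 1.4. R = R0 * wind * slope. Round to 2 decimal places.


Fire spread rate calculation:
R = R0 * wind_factor * slope_factor
= 1.7 * 4.9 * 1.4
= 8.33 * 1.4
= 11.66 m/min

11.66


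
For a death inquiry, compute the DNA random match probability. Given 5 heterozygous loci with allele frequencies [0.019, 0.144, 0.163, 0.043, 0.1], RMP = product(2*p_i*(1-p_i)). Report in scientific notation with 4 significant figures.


Computing RMP for 5 loci:
Locus 1: 2 * 0.019 * 0.981 = 0.037278
Locus 2: 2 * 0.144 * 0.856 = 0.246528
Locus 3: 2 * 0.163 * 0.837 = 0.272862
Locus 4: 2 * 0.043 * 0.957 = 0.082302
Locus 5: 2 * 0.1 * 0.9 = 0.18
RMP = 3.715e-05

3.715e-05


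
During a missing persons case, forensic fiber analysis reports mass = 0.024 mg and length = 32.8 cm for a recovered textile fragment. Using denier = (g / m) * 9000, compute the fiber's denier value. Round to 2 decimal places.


Denier calculation:
Mass in grams = 0.024 mg / 1000 = 0.000024 g
Length in meters = 32.8 cm / 100 = 0.328 m
Linear density = mass / length = 0.000024 / 0.328 = 0.00007317 g/m
Denier = (g/m) * 9000 = 0.00007317 * 9000 = 0.66

0.66


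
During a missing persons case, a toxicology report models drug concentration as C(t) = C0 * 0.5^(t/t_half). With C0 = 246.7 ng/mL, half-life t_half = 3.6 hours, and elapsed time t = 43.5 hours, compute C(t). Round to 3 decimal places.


Drug concentration decay:
Number of half-lives = t / t_half = 43.5 / 3.6 = 12.083333
Decay factor = 0.5^12.083333 = 0.00023044
C(t) = 246.7 * 0.00023044 = 0.057 ng/mL

0.057


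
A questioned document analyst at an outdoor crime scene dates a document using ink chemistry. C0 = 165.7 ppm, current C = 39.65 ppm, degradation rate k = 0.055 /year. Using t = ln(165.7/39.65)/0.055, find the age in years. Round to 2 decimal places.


Document age estimation:
C0/C = 165.7 / 39.65 = 4.179067
ln(C0/C) = 1.430088
t = 1.430088 / 0.055 = 26.00 years

26.00


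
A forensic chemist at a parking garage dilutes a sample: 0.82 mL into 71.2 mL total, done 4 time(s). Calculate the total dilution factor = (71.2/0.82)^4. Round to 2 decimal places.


Dilution factor calculation:
Single dilution = V_total / V_sample = 71.2 / 0.82 ≈ 86.829268
Number of dilutions = 4
Total DF = (71.2 / 0.82)^4 (full precision, rounded at the end) = 56841373.69

56841373.69


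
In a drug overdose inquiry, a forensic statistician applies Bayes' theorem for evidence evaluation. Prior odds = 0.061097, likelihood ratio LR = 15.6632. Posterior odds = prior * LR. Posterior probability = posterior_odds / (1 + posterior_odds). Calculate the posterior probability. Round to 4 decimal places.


Bayesian evidence evaluation:
Posterior odds = prior_odds * LR = 0.061097 * 15.6632 = 0.9569745
Posterior probability = posterior_odds / (1 + posterior_odds)
= 0.9569745 / (1 + 0.9569745)
= 0.9569745 / 1.9569745
= 0.4890

0.4890


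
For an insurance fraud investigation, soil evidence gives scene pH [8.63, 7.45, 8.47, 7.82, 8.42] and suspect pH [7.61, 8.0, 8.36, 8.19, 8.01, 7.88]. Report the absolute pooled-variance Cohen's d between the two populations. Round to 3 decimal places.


Pooled-variance Cohen's d for soil pH comparison:
Scene mean = 40.79 / 5 = 8.158
Suspect mean = 48.05 / 6 = 8.008333
Scene sample variance s_s^2 = 0.25107
Suspect sample variance s_c^2 = 0.066377
Pooled variance = ((n_s-1)*s_s^2 + (n_c-1)*s_c^2) / (n_s + n_c - 2) = 0.148463
Pooled SD = sqrt(0.148463) = 0.385309
Mean difference = 0.149667
|d| = |0.149667| / 0.385309 = 0.388

0.388


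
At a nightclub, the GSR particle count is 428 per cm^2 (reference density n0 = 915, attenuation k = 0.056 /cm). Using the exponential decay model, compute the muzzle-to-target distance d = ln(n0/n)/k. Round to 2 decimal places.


GSR distance calculation:
n0/n = 915 / 428 = 2.13785
ln(n0/n) = 0.759801
d = 0.759801 / 0.056 = 13.57 cm

13.57


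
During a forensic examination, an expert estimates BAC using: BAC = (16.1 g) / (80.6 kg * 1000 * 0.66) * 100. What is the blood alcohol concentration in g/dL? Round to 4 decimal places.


Applying the Widmark formula:
BAC = (dose_g / (body_wt * 1000 * r)) * 100
Denominator = 80.6 * 1000 * 0.66 = 53196
BAC = (16.1 / 53196) * 100
BAC = 0.0303 g/dL

0.0303


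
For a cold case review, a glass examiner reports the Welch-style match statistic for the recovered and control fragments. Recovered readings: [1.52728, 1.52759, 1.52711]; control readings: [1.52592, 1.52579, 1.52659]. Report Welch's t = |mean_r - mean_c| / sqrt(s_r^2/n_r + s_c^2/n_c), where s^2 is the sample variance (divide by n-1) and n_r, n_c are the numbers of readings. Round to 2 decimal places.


Welch's t-criterion for glass RI comparison:
Recovered mean = sum / n_r = 4.58198 / 3 = 1.5273267
Control mean = sum / n_c = 4.5783 / 3 = 1.5261
Recovered sample variance s_r^2 = 5.92333e-08
Control sample variance s_c^2 = 1.843e-07
Welch SE (unpooled) = sqrt(s_r^2/n_r + s_c^2/n_c) = sqrt(1.97444e-08 + 6.14333e-08) = sqrt(8.11777e-08) = 0.000284917
|mean_r - mean_c| = 0.00122667
t = 0.00122667 / 0.000284917 = 4.31

4.31


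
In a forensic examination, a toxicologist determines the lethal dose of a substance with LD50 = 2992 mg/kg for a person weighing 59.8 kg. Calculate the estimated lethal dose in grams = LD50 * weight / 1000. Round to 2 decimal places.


Lethal dose calculation:
Lethal dose = LD50 * body_weight / 1000
= 2992 * 59.8 / 1000
= 178921.6 / 1000
= 178.92 g

178.92


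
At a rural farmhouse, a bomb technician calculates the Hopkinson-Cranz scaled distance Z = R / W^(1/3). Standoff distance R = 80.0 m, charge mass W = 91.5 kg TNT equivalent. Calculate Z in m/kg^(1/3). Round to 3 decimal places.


Scaled distance calculation:
W^(1/3) = 91.5^(1/3) = 4.506164
Z = R / W^(1/3) = 80.0 / 4.506164
Z = 17.753 m/kg^(1/3)

17.753


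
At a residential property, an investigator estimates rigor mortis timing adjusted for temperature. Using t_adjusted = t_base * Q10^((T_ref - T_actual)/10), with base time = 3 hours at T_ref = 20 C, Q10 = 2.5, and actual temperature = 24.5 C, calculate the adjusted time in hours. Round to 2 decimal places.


Rigor mortis time adjustment:
Exponent = (T_ref - T_actual) / 10 = (20 - 24.5) / 10 = -0.45
Q10 factor = 2.5^-0.45 = 0.66211
t_adjusted = 3 * 0.66211 = 1.99 hours

1.99


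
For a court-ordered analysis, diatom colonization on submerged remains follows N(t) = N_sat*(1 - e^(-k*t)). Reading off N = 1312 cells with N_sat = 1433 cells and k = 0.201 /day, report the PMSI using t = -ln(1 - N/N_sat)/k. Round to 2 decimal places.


PMSI from diatom colonization curve:
N / N_sat = 1312 / 1433 = 0.915562
1 - N/N_sat = 0.084438
ln(1 - N/N_sat) = -2.471738
t = -ln(1 - N/N_sat) / k = -(-2.471738) / 0.201 = 12.30 days

12.30


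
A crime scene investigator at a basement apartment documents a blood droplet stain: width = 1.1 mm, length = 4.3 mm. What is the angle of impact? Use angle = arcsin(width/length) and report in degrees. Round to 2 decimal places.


Blood spatter impact angle calculation:
width / length = 1.1 / 4.3 = 0.255814
angle = arcsin(0.255814)
angle = 14.82 degrees

14.82


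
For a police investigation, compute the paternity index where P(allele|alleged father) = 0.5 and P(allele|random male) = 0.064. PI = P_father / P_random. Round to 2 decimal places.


Paternity Index calculation:
PI = P(allele|father) / P(allele|random)
PI = 0.5 / 0.064
PI = 7.81

7.81


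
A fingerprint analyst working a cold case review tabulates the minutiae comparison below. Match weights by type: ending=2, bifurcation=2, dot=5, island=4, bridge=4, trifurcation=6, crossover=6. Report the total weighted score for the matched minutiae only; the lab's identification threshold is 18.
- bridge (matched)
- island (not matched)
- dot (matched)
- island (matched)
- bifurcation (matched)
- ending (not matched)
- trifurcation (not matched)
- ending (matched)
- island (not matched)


Weighted minutiae match score:
  bridge: matched, +4 (running total 4)
  island: not matched, +0
  dot: matched, +5 (running total 9)
  island: matched, +4 (running total 13)
  bifurcation: matched, +2 (running total 15)
  ending: not matched, +0
  trifurcation: not matched, +0
  ending: matched, +2 (running total 17)
  island: not matched, +0
Total score = 17
Threshold = 18; verdict = inconclusive

17
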